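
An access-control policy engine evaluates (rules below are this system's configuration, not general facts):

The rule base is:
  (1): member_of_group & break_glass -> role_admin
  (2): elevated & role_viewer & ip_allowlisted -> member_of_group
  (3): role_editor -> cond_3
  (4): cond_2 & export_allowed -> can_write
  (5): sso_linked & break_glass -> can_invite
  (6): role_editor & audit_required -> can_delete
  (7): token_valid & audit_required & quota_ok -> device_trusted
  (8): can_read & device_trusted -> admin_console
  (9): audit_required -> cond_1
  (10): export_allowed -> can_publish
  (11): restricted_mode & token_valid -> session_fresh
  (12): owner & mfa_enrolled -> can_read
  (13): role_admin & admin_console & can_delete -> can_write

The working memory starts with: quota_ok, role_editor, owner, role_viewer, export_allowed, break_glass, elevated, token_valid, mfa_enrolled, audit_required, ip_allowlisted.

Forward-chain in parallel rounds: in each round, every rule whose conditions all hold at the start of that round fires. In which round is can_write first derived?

3

[1] (2) [elevated & role_viewer & ip_allowlisted -> member_of_group]; (3) [role_editor -> cond_3]; (6) [role_editor & audit_required -> can_delete]; (7) [token_valid & audit_required & quota_ok -> device_trusted]; (9) [audit_required -> cond_1]; (10) [export_allowed -> can_publish]; (12) [owner & mfa_enrolled -> can_read]. ⇒ new: member_of_group, cond_3, can_delete, device_trusted, cond_1, can_publish, can_read.
[2] (1) [member_of_group & break_glass -> role_admin]; (8) [can_read & device_trusted -> admin_console]. ⇒ new: role_admin, admin_console.
[3] (13) [role_admin & admin_console & can_delete -> can_write]. ⇒ new: can_write.
can_write first appears in round 3.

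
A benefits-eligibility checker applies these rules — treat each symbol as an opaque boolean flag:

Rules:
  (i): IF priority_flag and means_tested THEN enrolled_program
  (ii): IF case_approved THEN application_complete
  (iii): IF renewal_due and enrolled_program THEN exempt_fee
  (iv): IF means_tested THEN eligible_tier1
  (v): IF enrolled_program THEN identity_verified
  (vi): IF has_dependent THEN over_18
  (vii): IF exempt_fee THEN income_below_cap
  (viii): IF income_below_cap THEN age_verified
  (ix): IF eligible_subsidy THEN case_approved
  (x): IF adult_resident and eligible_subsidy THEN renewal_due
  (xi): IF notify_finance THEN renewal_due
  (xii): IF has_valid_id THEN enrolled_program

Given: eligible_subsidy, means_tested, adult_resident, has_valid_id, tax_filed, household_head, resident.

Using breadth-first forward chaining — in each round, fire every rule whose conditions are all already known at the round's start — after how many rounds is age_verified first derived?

4

Round 1: (iv) [IF means_tested THEN eligible_tier1]; (ix) [IF eligible_subsidy THEN case_approved]; (x) [IF adult_resident and eligible_subsidy THEN renewal_due]; (xii) [IF has_valid_id THEN enrolled_program]. Adds eligible_tier1, case_approved, renewal_due, enrolled_program.
Round 2: (ii) [IF case_approved THEN application_complete]; (iii) [IF renewal_due and enrolled_program THEN exempt_fee]; (v) [IF enrolled_program THEN identity_verified]. Adds application_complete, exempt_fee, identity_verified.
Round 3: (vii) [IF exempt_fee THEN income_below_cap]. Adds income_below_cap.
Round 4: (viii) [IF income_below_cap THEN age_verified]. Adds age_verified.
age_verified first appears in round 4.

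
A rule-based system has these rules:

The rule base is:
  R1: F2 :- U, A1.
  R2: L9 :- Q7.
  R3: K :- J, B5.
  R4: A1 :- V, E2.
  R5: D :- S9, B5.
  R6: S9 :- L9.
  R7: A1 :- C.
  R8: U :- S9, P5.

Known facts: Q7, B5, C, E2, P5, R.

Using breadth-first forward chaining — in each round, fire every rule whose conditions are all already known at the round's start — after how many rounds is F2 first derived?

4

Round 1 fires R2, R7, giving L9, A1.
Round 2 fires R6, giving S9.
Round 3 fires R5, R8, giving D, U.
Round 4 fires R1, giving F2.
F2 first appears in round 4.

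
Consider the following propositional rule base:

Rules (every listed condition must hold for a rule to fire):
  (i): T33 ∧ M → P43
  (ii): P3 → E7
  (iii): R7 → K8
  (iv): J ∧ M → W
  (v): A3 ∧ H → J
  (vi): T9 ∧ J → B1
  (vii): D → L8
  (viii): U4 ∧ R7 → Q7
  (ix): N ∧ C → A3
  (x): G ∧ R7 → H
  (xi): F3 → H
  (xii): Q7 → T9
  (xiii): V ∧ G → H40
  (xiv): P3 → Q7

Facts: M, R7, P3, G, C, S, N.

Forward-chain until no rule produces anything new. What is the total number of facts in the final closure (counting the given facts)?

[1] (ii) [P3 → E7]; (iii) [R7 → K8]; (ix) [N ∧ C → A3]; (x) [G ∧ R7 → H]; (xiv) [P3 → Q7]. ⇒ new: E7, K8, A3, H, Q7.
[2] (v) [A3 ∧ H → J]; (xii) [Q7 → T9]. ⇒ new: J, T9.
[3] (iv) [J ∧ M → W]; (vi) [T9 ∧ J → B1]. ⇒ new: W, B1.
Closure: {A3, B1, C, E7, G, H, J, K8, M, N, P3, Q7, R7, S, T9, W} — 16 facts.

16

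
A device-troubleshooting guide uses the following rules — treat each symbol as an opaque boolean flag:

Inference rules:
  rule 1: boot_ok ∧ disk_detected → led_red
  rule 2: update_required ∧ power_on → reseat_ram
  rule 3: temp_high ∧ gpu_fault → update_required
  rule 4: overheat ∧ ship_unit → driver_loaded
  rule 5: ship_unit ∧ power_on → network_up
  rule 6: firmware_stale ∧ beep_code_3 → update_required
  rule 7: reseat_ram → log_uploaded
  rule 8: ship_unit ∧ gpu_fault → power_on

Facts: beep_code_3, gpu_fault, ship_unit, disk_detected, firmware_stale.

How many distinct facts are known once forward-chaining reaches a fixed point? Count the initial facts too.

10

Round 1: rule 6 [firmware_stale ∧ beep_code_3 → update_required]; rule 8 [ship_unit ∧ gpu_fault → power_on]. Adds update_required, power_on.
Round 2: rule 2 [update_required ∧ power_on → reseat_ram]; rule 5 [ship_unit ∧ power_on → network_up]. Adds reseat_ram, network_up.
Round 3: rule 7 [reseat_ram → log_uploaded]. Adds log_uploaded.
Closure: {beep_code_3, disk_detected, firmware_stale, gpu_fault, log_uploaded, network_up, power_on, reseat_ram, ship_unit, update_required} — 10 facts.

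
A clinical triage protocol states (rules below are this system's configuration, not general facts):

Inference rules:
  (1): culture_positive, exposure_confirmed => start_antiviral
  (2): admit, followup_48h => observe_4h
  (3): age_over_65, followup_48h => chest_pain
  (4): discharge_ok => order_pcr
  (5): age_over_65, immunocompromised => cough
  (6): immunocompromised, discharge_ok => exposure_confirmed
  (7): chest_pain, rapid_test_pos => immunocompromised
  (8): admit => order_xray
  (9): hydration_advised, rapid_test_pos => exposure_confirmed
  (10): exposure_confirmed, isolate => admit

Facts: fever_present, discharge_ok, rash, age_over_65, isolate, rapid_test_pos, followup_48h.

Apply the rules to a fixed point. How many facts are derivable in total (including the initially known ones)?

15

Round 1 fires (3), (4), giving chest_pain, order_pcr.
Round 2 fires (7), giving immunocompromised.
Round 3 fires (5), (6), giving cough, exposure_confirmed.
Round 4 fires (10), giving admit.
Round 5 fires (2), (8), giving observe_4h, order_xray.
Closure: {admit, age_over_65, chest_pain, cough, discharge_ok, exposure_confirmed, fever_present, followup_48h, immunocompromised, isolate, observe_4h, order_pcr, order_xray, rapid_test_pos, rash} — 15 facts.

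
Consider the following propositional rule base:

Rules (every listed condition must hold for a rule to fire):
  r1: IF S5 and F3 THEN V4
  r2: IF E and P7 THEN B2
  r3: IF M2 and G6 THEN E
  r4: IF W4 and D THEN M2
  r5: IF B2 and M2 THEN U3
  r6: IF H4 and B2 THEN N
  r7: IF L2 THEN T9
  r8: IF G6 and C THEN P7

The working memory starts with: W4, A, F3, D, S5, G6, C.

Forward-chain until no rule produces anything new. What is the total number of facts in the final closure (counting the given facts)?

13

Round 1: r1 [IF S5 and F3 THEN V4]; r4 [IF W4 and D THEN M2]; r8 [IF G6 and C THEN P7]. Adds V4, M2, P7.
Round 2: r3 [IF M2 and G6 THEN E]. Adds E.
Round 3: r2 [IF E and P7 THEN B2]. Adds B2.
Round 4: r5 [IF B2 and M2 THEN U3]. Adds U3.
Closure: {A, B2, C, D, E, F3, G6, M2, P7, S5, U3, V4, W4} — 13 facts.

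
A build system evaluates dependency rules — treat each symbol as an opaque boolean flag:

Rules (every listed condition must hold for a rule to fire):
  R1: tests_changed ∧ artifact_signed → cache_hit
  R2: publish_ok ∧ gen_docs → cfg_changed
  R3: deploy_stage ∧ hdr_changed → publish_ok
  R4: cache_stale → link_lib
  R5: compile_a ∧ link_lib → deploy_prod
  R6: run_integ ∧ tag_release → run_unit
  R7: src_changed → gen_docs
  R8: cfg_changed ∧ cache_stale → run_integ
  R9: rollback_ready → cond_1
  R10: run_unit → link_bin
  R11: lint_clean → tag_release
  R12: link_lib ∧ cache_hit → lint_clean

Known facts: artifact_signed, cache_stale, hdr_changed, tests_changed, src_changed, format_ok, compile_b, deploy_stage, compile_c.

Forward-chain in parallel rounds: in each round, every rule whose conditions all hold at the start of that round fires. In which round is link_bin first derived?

5

Round 1: R1 [tests_changed ∧ artifact_signed → cache_hit]; R3 [deploy_stage ∧ hdr_changed → publish_ok]; R4 [cache_stale → link_lib]; R7 [src_changed → gen_docs]. New: cache_hit, publish_ok, link_lib, gen_docs.
Round 2: R2 [publish_ok ∧ gen_docs → cfg_changed]; R12 [link_lib ∧ cache_hit → lint_clean]. New: cfg_changed, lint_clean.
Round 3: R8 [cfg_changed ∧ cache_stale → run_integ]; R11 [lint_clean → tag_release]. New: run_integ, tag_release.
Round 4: R6 [run_integ ∧ tag_release → run_unit]. New: run_unit.
Round 5: R10 [run_unit → link_bin]. New: link_bin.
link_bin first appears in round 5.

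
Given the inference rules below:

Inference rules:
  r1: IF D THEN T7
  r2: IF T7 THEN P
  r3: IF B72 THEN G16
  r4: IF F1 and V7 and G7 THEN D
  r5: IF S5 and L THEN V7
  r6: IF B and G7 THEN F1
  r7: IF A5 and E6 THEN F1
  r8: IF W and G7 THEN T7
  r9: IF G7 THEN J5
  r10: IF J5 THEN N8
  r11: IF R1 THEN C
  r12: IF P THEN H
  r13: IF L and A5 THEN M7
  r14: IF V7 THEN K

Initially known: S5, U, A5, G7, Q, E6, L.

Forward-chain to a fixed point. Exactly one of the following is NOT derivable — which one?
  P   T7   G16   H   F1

G16

Round 1: r5 [IF S5 and L THEN V7]; r7 [IF A5 and E6 THEN F1]; r9 [IF G7 THEN J5]; r13 [IF L and A5 THEN M7]. New: V7, F1, J5, M7.
Round 2: r4 [IF F1 and V7 and G7 THEN D]; r10 [IF J5 THEN N8]; r14 [IF V7 THEN K]. New: D, N8, K.
Round 3: r1 [IF D THEN T7]. New: T7.
Round 4: r2 [IF T7 THEN P]. New: P.
Round 5: r12 [IF P THEN H]. New: H.
Derived: H (round 5), P (round 4), F1 (round 1), T7 (round 3). G16 never appears in any round.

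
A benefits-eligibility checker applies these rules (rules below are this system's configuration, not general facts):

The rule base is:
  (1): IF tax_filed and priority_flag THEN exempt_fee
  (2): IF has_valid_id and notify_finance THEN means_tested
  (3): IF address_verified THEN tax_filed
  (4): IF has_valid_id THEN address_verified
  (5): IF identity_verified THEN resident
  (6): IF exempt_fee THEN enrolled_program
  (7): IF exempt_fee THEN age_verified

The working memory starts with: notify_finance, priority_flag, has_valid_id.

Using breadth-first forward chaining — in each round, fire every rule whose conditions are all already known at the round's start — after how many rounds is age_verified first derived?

Round 1: (2) [IF has_valid_id and notify_finance THEN means_tested]; (4) [IF has_valid_id THEN address_verified]. New: means_tested, address_verified.
Round 2: (3) [IF address_verified THEN tax_filed]. New: tax_filed.
Round 3: (1) [IF tax_filed and priority_flag THEN exempt_fee]. New: exempt_fee.
Round 4: (6) [IF exempt_fee THEN enrolled_program]; (7) [IF exempt_fee THEN age_verified]. New: enrolled_program, age_verified.
age_verified first appears in round 4.

4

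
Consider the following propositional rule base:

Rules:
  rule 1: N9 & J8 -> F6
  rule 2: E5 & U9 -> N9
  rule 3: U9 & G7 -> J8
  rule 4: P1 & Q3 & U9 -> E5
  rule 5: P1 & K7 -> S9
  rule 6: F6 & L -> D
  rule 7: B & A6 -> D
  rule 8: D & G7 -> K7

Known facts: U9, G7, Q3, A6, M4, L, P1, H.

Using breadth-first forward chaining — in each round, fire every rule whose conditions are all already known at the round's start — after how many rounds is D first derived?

Round 1 — rule 3, rule 4, derive J8, E5.
Round 2 — rule 2, derive N9.
Round 3 — rule 1, derive F6.
Round 4 — rule 6, derive D.
D first appears in round 4.

4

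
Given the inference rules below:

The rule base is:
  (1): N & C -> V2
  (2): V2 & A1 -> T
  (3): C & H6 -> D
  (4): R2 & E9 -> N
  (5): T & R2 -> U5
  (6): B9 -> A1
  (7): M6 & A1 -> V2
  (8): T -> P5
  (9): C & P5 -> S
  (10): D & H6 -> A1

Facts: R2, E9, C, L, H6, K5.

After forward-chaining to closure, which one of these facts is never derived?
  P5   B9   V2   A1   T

Round 1: (3) [C & H6 -> D]; (4) [R2 & E9 -> N]. Adds D, N.
Round 2: (1) [N & C -> V2]; (10) [D & H6 -> A1]. Adds V2, A1.
Round 3: (2) [V2 & A1 -> T]. Adds T.
Round 4: (5) [T & R2 -> U5]; (8) [T -> P5]. Adds U5, P5.
Round 5: (9) [C & P5 -> S]. Adds S.
Derived: A1 (round 2), T (round 3), V2 (round 2), P5 (round 4). B9 never appears in any round.

B9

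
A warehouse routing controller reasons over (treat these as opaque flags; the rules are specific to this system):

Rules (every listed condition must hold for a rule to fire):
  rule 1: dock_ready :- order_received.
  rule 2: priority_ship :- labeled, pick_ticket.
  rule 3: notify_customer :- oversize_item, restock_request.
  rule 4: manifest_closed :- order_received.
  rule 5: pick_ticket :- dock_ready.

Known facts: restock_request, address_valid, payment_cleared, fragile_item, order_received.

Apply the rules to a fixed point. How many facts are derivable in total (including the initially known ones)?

Round 1 fires rule 1, rule 4, giving dock_ready, manifest_closed.
Round 2 fires rule 5, giving pick_ticket.
Closure: {address_valid, dock_ready, fragile_item, manifest_closed, order_received, payment_cleared, pick_ticket, restock_request} — 8 facts.

8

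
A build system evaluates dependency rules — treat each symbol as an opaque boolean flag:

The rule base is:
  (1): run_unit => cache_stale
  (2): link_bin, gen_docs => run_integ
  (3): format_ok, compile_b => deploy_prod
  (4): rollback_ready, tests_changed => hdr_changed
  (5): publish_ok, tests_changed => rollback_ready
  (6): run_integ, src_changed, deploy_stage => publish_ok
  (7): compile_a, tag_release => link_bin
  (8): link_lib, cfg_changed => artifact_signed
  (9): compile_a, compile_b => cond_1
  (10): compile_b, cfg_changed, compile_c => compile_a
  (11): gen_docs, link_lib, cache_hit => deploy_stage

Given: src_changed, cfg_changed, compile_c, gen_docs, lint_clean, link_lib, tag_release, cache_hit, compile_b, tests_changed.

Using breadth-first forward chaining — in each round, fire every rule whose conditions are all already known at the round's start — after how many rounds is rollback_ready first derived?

5

[1] (8) [link_lib, cfg_changed => artifact_signed]; (10) [compile_b, cfg_changed, compile_c => compile_a]; (11) [gen_docs, link_lib, cache_hit => deploy_stage]. ⇒ new: artifact_signed, compile_a, deploy_stage.
[2] (7) [compile_a, tag_release => link_bin]; (9) [compile_a, compile_b => cond_1]. ⇒ new: link_bin, cond_1.
[3] (2) [link_bin, gen_docs => run_integ]. ⇒ new: run_integ.
[4] (6) [run_integ, src_changed, deploy_stage => publish_ok]. ⇒ new: publish_ok.
[5] (5) [publish_ok, tests_changed => rollback_ready]. ⇒ new: rollback_ready.
rollback_ready first appears in round 5.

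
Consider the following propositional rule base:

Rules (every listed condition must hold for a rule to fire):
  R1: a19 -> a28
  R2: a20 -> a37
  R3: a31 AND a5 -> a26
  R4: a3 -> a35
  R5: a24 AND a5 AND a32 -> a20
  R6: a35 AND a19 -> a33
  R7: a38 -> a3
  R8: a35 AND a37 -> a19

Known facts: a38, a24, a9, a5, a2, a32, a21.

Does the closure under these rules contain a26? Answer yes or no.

Round 1: R5 [a24 AND a5 AND a32 -> a20]; R7 [a38 -> a3]. Adds a20, a3.
Round 2: R2 [a20 -> a37]; R4 [a3 -> a35]. Adds a37, a35.
Round 3: R8 [a35 AND a37 -> a19]. Adds a19.
Round 4: R1 [a19 -> a28]; R6 [a35 AND a19 -> a33]. Adds a28, a33.
Fixed point reached. a26 is concluded only by R3; R3 needs a31 (never derived).

no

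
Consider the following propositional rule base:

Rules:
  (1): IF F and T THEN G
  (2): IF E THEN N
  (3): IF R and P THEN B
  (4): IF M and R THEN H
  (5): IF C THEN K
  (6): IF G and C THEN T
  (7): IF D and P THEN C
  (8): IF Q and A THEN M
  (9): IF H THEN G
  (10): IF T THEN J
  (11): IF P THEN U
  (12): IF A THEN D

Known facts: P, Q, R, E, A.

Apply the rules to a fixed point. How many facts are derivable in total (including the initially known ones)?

16

Round 1: (2) [IF E THEN N]; (3) [IF R and P THEN B]; (8) [IF Q and A THEN M]; (11) [IF P THEN U]; (12) [IF A THEN D]. Adds N, B, M, U, D.
Round 2: (4) [IF M and R THEN H]; (7) [IF D and P THEN C]. Adds H, C.
Round 3: (5) [IF C THEN K]; (9) [IF H THEN G]. Adds K, G.
Round 4: (6) [IF G and C THEN T]. Adds T.
Round 5: (10) [IF T THEN J]. Adds J.
Closure: {A, B, C, D, E, G, H, J, K, M, N, P, Q, R, T, U} — 16 facts.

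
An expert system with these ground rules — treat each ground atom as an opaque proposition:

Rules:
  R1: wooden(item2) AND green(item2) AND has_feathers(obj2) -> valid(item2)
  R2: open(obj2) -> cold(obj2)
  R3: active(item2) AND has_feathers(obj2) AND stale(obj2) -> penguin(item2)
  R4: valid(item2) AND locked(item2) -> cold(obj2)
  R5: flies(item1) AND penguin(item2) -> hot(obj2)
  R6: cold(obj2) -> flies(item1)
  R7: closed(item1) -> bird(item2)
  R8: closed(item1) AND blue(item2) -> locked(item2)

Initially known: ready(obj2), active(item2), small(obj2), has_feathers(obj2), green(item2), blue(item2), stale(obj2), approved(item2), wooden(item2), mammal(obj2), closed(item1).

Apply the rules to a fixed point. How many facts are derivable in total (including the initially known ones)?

18

Round 1 fires R1, R3, R7, R8, giving valid(item2), penguin(item2), bird(item2), locked(item2).
Round 2 fires R4, giving cold(obj2).
Round 3 fires R6, giving flies(item1).
Round 4 fires R5, giving hot(obj2).
Closure: {active(item2), approved(item2), bird(item2), blue(item2), closed(item1), cold(obj2), flies(item1), green(item2), has_feathers(obj2), hot(obj2), locked(item2), mammal(obj2), penguin(item2), ready(obj2), small(obj2), stale(obj2), valid(item2), wooden(item2)} — 18 facts.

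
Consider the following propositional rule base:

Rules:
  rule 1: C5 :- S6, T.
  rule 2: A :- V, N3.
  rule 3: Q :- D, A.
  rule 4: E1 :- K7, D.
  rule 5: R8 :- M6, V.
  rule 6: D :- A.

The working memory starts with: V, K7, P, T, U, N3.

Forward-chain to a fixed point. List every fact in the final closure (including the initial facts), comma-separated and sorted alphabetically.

Round 1 — rule 2, derive A.
Round 2 — rule 6, derive D.
Round 3 — rule 3, rule 4, derive Q, E1.

A, D, E1, K7, N3, P, Q, T, U, V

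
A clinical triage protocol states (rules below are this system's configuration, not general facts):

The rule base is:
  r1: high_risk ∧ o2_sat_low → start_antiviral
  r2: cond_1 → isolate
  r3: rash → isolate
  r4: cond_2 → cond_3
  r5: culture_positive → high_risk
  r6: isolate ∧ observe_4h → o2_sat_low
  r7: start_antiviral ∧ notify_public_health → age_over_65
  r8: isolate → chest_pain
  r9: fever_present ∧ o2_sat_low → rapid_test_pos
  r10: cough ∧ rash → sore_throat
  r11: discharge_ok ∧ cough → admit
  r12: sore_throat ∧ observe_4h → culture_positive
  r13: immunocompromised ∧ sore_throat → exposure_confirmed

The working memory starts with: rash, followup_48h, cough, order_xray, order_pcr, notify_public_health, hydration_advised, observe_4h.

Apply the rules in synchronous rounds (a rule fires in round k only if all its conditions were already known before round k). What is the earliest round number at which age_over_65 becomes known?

5

Round 1: r3 [rash → isolate]; r10 [cough ∧ rash → sore_throat]. Adds isolate, sore_throat.
Round 2: r6 [isolate ∧ observe_4h → o2_sat_low]; r8 [isolate → chest_pain]; r12 [sore_throat ∧ observe_4h → culture_positive]. Adds o2_sat_low, chest_pain, culture_positive.
Round 3: r5 [culture_positive → high_risk]. Adds high_risk.
Round 4: r1 [high_risk ∧ o2_sat_low → start_antiviral]. Adds start_antiviral.
Round 5: r7 [start_antiviral ∧ notify_public_health → age_over_65]. Adds age_over_65.
age_over_65 first appears in round 5.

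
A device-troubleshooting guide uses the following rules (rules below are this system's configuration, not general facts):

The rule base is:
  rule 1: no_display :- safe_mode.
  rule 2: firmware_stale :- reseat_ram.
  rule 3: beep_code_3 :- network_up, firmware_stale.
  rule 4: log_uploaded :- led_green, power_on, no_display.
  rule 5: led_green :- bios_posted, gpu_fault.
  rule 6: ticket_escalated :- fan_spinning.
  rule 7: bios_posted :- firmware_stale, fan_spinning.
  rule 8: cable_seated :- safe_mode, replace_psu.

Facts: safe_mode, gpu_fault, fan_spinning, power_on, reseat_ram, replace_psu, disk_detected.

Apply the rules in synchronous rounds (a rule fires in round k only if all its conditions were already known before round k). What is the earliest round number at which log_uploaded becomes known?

4

Round 1 — rule 1, rule 2, rule 6, rule 8, derive no_display, firmware_stale, ticket_escalated, cable_seated.
Round 2 — rule 7, derive bios_posted.
Round 3 — rule 5, derive led_green.
Round 4 — rule 4, derive log_uploaded.
log_uploaded first appears in round 4.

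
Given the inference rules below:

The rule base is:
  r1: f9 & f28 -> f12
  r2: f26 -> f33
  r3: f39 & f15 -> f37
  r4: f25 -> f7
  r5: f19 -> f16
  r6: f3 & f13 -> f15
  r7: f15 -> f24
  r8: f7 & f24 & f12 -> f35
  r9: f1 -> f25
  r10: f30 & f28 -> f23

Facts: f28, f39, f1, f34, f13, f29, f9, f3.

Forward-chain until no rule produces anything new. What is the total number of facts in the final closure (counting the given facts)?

15

[1] r1 [f9 & f28 -> f12]; r6 [f3 & f13 -> f15]; r9 [f1 -> f25]. ⇒ new: f12, f15, f25.
[2] r3 [f39 & f15 -> f37]; r4 [f25 -> f7]; r7 [f15 -> f24]. ⇒ new: f37, f7, f24.
[3] r8 [f7 & f24 & f12 -> f35]. ⇒ new: f35.
Closure: {f1, f12, f13, f15, f24, f25, f28, f29, f3, f34, f35, f37, f39, f7, f9} — 15 facts.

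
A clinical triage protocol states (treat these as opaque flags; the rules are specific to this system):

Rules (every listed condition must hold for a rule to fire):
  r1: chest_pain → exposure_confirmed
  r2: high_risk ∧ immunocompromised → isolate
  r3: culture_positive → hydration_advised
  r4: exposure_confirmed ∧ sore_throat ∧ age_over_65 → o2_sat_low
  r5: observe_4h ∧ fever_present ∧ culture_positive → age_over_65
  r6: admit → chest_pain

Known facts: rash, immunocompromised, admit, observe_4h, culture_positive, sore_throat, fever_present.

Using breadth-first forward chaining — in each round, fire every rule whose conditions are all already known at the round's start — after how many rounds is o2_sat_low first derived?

Round 1: r3 [culture_positive → hydration_advised]; r5 [observe_4h ∧ fever_present ∧ culture_positive → age_over_65]; r6 [admit → chest_pain]. Adds hydration_advised, age_over_65, chest_pain.
Round 2: r1 [chest_pain → exposure_confirmed]. Adds exposure_confirmed.
Round 3: r4 [exposure_confirmed ∧ sore_throat ∧ age_over_65 → o2_sat_low]. Adds o2_sat_low.
o2_sat_low first appears in round 3.

3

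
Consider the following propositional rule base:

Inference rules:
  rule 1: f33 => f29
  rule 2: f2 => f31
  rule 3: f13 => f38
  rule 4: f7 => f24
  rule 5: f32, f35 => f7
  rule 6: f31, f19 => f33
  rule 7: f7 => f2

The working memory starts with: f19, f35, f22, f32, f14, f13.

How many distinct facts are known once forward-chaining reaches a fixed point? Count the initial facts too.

13

[1] rule 3 [f13 => f38]; rule 5 [f32, f35 => f7]. ⇒ new: f38, f7.
[2] rule 4 [f7 => f24]; rule 7 [f7 => f2]. ⇒ new: f24, f2.
[3] rule 2 [f2 => f31]. ⇒ new: f31.
[4] rule 6 [f31, f19 => f33]. ⇒ new: f33.
[5] rule 1 [f33 => f29]. ⇒ new: f29.
Closure: {f13, f14, f19, f2, f22, f24, f29, f31, f32, f33, f35, f38, f7} — 13 facts.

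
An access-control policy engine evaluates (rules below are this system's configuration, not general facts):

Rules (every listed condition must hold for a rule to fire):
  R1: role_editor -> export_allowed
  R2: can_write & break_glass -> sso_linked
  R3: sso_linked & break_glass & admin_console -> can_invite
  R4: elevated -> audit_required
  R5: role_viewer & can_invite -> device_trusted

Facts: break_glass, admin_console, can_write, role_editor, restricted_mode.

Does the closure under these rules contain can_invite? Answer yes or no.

Round 1: R1 [role_editor -> export_allowed]; R2 [can_write & break_glass -> sso_linked]. Adds export_allowed, sso_linked.
Round 2: R3 [sso_linked & break_glass & admin_console -> can_invite]. Adds can_invite.
can_invite appears in round 2, so it is derivable.

yes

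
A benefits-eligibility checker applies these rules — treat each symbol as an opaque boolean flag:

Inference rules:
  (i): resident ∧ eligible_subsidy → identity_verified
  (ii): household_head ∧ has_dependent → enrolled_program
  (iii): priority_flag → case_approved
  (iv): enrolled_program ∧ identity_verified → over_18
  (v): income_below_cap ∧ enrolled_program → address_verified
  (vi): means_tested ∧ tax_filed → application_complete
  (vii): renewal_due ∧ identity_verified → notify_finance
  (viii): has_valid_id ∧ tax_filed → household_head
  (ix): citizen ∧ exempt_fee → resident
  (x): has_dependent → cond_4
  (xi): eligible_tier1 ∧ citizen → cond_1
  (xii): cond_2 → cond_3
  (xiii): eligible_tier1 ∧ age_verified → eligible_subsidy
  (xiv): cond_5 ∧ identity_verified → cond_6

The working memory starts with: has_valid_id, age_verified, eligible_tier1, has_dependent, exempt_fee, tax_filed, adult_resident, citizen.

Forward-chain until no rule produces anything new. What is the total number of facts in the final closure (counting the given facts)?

16

Round 1 — (viii), (ix), (x), (xi), (xiii), derive household_head, resident, cond_4, cond_1, eligible_subsidy.
Round 2 — (i), (ii), derive identity_verified, enrolled_program.
Round 3 — (iv), derive over_18.
Closure: {adult_resident, age_verified, citizen, cond_1, cond_4, eligible_subsidy, eligible_tier1, enrolled_program, exempt_fee, has_dependent, has_valid_id, household_head, identity_verified, over_18, resident, tax_filed} — 16 facts.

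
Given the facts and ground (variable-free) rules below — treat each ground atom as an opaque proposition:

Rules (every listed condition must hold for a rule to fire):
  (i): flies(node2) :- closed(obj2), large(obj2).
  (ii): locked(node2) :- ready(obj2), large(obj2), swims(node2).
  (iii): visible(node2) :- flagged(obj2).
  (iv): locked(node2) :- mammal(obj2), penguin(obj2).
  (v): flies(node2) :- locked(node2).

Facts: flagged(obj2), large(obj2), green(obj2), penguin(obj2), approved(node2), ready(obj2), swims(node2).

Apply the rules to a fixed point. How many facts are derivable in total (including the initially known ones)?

10

Round 1 — (ii), (iii), derive locked(node2), visible(node2).
Round 2 — (v), derive flies(node2).
Closure: {approved(node2), flagged(obj2), flies(node2), green(obj2), large(obj2), locked(node2), penguin(obj2), ready(obj2), swims(node2), visible(node2)} — 10 facts.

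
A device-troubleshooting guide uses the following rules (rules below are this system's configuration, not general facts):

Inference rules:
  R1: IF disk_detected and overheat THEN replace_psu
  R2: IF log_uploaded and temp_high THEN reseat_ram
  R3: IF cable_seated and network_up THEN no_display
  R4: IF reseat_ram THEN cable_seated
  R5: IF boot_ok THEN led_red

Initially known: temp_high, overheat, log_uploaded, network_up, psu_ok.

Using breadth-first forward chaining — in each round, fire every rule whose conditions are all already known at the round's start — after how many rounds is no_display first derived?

3

Round 1 fires R2, giving reseat_ram.
Round 2 fires R4, giving cable_seated.
Round 3 fires R3, giving no_display.
no_display first appears in round 3.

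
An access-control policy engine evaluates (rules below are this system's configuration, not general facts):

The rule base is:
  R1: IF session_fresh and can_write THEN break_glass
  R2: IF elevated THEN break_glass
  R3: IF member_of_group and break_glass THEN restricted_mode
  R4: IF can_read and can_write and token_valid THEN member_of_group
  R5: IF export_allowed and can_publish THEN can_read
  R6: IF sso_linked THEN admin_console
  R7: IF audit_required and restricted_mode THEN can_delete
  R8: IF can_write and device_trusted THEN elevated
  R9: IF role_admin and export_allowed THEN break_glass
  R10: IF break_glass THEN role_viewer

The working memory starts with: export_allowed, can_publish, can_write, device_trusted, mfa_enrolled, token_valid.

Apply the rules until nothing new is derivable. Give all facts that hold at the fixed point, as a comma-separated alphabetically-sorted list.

Round 1 — R5, R8, derive can_read, elevated.
Round 2 — R2, R4, derive break_glass, member_of_group.
Round 3 — R3, R10, derive restricted_mode, role_viewer.

break_glass, can_publish, can_read, can_write, device_trusted, elevated, export_allowed, member_of_group, mfa_enrolled, restricted_mode, role_viewer, token_valid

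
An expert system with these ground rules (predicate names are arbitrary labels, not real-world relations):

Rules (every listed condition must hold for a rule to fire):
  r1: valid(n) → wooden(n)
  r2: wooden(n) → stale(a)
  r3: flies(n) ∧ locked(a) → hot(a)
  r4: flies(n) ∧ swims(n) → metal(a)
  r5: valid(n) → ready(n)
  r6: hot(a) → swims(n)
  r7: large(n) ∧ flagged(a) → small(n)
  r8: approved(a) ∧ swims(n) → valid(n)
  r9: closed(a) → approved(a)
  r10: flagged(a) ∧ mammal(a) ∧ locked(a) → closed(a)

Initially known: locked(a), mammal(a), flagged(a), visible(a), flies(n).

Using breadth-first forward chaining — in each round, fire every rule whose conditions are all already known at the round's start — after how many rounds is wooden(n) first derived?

Round 1: r3 [flies(n) ∧ locked(a) → hot(a)]; r10 [flagged(a) ∧ mammal(a) ∧ locked(a) → closed(a)]. Adds hot(a), closed(a).
Round 2: r6 [hot(a) → swims(n)]; r9 [closed(a) → approved(a)]. Adds swims(n), approved(a).
Round 3: r4 [flies(n) ∧ swims(n) → metal(a)]; r8 [approved(a) ∧ swims(n) → valid(n)]. Adds metal(a), valid(n).
Round 4: r1 [valid(n) → wooden(n)]; r5 [valid(n) → ready(n)]. Adds wooden(n), ready(n).
wooden(n) first appears in round 4.

4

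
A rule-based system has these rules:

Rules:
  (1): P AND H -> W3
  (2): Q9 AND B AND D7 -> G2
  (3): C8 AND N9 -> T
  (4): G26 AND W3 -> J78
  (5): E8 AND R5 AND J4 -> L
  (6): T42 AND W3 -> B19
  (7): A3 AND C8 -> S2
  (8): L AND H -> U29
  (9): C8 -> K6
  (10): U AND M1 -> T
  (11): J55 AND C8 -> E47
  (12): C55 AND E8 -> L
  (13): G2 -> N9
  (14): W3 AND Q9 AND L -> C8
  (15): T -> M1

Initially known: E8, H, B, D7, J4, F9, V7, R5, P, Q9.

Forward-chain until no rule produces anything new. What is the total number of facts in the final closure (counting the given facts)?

[1] (1) [P AND H -> W3]; (2) [Q9 AND B AND D7 -> G2]; (5) [E8 AND R5 AND J4 -> L]. ⇒ new: W3, G2, L.
[2] (8) [L AND H -> U29]; (13) [G2 -> N9]; (14) [W3 AND Q9 AND L -> C8]. ⇒ new: U29, N9, C8.
[3] (3) [C8 AND N9 -> T]; (9) [C8 -> K6]. ⇒ new: T, K6.
[4] (15) [T -> M1]. ⇒ new: M1.
Closure: {B, C8, D7, E8, F9, G2, H, J4, K6, L, M1, N9, P, Q9, R5, T, U29, V7, W3} — 19 facts.

19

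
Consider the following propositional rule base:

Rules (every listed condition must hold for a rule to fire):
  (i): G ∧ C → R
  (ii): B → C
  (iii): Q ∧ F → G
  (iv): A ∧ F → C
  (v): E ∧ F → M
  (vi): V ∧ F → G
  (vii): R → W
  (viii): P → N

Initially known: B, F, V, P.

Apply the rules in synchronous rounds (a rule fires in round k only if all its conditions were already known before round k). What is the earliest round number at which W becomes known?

Round 1: (ii) [B → C]; (vi) [V ∧ F → G]; (viii) [P → N]. Adds C, G, N.
Round 2: (i) [G ∧ C → R]. Adds R.
Round 3: (vii) [R → W]. Adds W.
W first appears in round 3.

3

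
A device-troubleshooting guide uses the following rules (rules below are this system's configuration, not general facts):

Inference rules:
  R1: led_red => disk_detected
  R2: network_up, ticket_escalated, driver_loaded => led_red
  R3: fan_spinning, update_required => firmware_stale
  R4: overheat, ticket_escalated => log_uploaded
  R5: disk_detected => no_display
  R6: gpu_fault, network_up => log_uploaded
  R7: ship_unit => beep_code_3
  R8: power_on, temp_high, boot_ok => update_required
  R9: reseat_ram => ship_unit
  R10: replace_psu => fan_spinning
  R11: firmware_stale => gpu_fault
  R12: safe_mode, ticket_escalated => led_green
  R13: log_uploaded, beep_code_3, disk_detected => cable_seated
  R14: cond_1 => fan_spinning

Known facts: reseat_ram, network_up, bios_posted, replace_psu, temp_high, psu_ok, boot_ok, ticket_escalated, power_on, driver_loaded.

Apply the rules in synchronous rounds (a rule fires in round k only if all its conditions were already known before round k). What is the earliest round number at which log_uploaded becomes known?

4

Round 1: R2 [network_up, ticket_escalated, driver_loaded => led_red]; R8 [power_on, temp_high, boot_ok => update_required]; R9 [reseat_ram => ship_unit]; R10 [replace_psu => fan_spinning]. Adds led_red, update_required, ship_unit, fan_spinning.
Round 2: R1 [led_red => disk_detected]; R3 [fan_spinning, update_required => firmware_stale]; R7 [ship_unit => beep_code_3]. Adds disk_detected, firmware_stale, beep_code_3.
Round 3: R5 [disk_detected => no_display]; R11 [firmware_stale => gpu_fault]. Adds no_display, gpu_fault.
Round 4: R6 [gpu_fault, network_up => log_uploaded]. Adds log_uploaded.
log_uploaded first appears in round 4.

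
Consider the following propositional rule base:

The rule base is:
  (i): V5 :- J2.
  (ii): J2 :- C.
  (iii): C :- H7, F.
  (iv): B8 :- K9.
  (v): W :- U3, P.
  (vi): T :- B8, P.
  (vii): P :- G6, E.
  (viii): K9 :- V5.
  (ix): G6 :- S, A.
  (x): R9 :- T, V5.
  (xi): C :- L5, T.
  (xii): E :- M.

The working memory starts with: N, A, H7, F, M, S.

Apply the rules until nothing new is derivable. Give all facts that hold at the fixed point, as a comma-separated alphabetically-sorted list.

Round 1: (iii) [C :- H7, F.]; (ix) [G6 :- S, A.]; (xii) [E :- M.]. Adds C, G6, E.
Round 2: (ii) [J2 :- C.]; (vii) [P :- G6, E.]. Adds J2, P.
Round 3: (i) [V5 :- J2.]. Adds V5.
Round 4: (viii) [K9 :- V5.]. Adds K9.
Round 5: (iv) [B8 :- K9.]. Adds B8.
Round 6: (vi) [T :- B8, P.]. Adds T.
Round 7: (x) [R9 :- T, V5.]. Adds R9.

A, B8, C, E, F, G6, H7, J2, K9, M, N, P, R9, S, T, V5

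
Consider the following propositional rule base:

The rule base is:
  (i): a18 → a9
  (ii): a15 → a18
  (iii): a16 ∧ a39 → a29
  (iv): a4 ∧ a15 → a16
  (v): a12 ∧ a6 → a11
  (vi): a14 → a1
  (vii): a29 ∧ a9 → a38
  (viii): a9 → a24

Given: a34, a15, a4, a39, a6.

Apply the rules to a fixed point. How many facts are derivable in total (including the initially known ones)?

11

Round 1 — (ii), (iv), derive a18, a16.
Round 2 — (i), (iii), derive a9, a29.
Round 3 — (vii), (viii), derive a38, a24.
Closure: {a15, a16, a18, a24, a29, a34, a38, a39, a4, a6, a9} — 11 facts.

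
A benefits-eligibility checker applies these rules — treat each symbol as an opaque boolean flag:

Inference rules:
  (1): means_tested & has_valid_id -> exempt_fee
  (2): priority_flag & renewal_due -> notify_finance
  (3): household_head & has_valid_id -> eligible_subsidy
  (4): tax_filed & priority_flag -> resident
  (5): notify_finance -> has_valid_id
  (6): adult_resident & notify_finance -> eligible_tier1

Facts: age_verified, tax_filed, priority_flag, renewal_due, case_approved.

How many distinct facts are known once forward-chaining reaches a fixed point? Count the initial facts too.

8

[1] (2) [priority_flag & renewal_due -> notify_finance]; (4) [tax_filed & priority_flag -> resident]. ⇒ new: notify_finance, resident.
[2] (5) [notify_finance -> has_valid_id]. ⇒ new: has_valid_id.
Closure: {age_verified, case_approved, has_valid_id, notify_finance, priority_flag, renewal_due, resident, tax_filed} — 8 facts.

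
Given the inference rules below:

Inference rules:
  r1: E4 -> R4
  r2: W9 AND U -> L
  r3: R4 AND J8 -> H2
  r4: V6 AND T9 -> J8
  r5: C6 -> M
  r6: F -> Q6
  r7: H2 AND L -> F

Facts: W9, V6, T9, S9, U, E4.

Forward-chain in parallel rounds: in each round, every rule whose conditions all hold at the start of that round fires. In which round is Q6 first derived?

Round 1: r1 [E4 -> R4]; r2 [W9 AND U -> L]; r4 [V6 AND T9 -> J8]. New: R4, L, J8.
Round 2: r3 [R4 AND J8 -> H2]. New: H2.
Round 3: r7 [H2 AND L -> F]. New: F.
Round 4: r6 [F -> Q6]. New: Q6.
Q6 first appears in round 4.

4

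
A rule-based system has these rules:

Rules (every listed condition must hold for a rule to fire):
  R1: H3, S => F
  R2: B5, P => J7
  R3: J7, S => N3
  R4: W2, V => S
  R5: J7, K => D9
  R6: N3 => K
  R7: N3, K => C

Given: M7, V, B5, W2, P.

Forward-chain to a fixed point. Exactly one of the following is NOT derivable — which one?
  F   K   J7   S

Round 1: R2 [B5, P => J7]; R4 [W2, V => S]. Adds J7, S.
Round 2: R3 [J7, S => N3]. Adds N3.
Round 3: R6 [N3 => K]. Adds K.
Round 4: R5 [J7, K => D9]; R7 [N3, K => C]. Adds D9, C.
Derived: J7 (round 1), S (round 1), K (round 3). F never appears in any round.

F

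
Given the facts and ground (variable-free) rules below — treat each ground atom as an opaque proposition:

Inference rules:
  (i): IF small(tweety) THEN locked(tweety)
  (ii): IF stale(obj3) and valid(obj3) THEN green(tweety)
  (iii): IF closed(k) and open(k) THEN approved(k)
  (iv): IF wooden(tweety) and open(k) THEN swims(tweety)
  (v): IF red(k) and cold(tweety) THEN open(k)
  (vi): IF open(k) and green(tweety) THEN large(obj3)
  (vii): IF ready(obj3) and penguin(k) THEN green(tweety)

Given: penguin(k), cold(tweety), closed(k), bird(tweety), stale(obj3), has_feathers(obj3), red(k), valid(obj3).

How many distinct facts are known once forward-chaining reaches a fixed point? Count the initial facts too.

12

Round 1: (ii) [IF stale(obj3) and valid(obj3) THEN green(tweety)]; (v) [IF red(k) and cold(tweety) THEN open(k)]. Adds green(tweety), open(k).
Round 2: (iii) [IF closed(k) and open(k) THEN approved(k)]; (vi) [IF open(k) and green(tweety) THEN large(obj3)]. Adds approved(k), large(obj3).
Closure: {approved(k), bird(tweety), closed(k), cold(tweety), green(tweety), has_feathers(obj3), large(obj3), open(k), penguin(k), red(k), stale(obj3), valid(obj3)} — 12 facts.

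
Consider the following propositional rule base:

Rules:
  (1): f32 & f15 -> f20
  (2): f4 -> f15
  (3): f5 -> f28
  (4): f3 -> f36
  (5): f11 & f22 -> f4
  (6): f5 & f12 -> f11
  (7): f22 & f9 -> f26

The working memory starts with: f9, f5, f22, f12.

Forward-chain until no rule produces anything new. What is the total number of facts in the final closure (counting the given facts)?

9

Round 1 — (3), (6), (7), derive f28, f11, f26.
Round 2 — (5), derive f4.
Round 3 — (2), derive f15.
Closure: {f11, f12, f15, f22, f26, f28, f4, f5, f9} — 9 facts.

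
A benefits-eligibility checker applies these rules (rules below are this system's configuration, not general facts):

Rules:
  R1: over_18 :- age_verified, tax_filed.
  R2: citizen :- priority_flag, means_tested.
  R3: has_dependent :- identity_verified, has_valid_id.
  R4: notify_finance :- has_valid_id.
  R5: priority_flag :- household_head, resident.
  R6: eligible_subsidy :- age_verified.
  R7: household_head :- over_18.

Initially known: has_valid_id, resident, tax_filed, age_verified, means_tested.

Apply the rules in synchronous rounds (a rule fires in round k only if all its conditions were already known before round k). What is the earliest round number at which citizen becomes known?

Round 1: R1 [over_18 :- age_verified, tax_filed.]; R4 [notify_finance :- has_valid_id.]; R6 [eligible_subsidy :- age_verified.]. Adds over_18, notify_finance, eligible_subsidy.
Round 2: R7 [household_head :- over_18.]. Adds household_head.
Round 3: R5 [priority_flag :- household_head, resident.]. Adds priority_flag.
Round 4: R2 [citizen :- priority_flag, means_tested.]. Adds citizen.
citizen first appears in round 4.

4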